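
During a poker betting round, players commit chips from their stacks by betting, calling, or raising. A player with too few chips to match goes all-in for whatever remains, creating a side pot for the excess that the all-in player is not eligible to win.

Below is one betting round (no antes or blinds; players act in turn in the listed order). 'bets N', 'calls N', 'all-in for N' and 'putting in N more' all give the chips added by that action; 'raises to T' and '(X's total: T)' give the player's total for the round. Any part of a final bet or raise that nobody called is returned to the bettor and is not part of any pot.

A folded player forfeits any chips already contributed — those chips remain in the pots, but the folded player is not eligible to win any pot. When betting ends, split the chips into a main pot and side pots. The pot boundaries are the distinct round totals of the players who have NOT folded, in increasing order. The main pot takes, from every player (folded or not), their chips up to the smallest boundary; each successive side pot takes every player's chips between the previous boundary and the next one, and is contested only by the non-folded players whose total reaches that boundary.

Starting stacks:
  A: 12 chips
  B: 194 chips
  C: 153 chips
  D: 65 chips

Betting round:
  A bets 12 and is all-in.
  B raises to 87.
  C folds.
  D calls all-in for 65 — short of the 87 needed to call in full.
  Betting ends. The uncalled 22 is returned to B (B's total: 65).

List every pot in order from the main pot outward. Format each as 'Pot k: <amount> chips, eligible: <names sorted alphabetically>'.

Contributions (after 22 returned to B): A=12, B=65, D=65
Folded: C
Pot levels (distinct totals of non-folded players): 12, 65
Layer 1-12: 12 each from A, B, D = 12*3 = 36 chips; eligible A, B, D
Layer 13-65: 53 each from B, D = 53*2 = 106 chips; eligible B, D

Pot 1: 36 chips, eligible: A, B, D
Pot 2: 106 chips, eligible: B, D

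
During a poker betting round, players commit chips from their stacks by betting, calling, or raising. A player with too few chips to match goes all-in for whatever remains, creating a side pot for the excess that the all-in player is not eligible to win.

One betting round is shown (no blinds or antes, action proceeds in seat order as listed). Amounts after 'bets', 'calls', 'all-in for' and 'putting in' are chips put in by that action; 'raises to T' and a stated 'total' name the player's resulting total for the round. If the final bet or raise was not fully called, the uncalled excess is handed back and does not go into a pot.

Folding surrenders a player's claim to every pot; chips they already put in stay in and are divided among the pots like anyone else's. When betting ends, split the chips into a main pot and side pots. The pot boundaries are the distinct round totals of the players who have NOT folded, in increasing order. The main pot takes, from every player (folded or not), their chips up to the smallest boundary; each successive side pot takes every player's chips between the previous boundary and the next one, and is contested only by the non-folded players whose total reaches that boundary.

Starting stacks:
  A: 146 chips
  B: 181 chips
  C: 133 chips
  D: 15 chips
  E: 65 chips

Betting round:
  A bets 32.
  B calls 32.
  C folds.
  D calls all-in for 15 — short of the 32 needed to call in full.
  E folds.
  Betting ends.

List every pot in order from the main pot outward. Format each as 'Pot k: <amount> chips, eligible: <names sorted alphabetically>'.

Contributions: A=32, B=32, D=15
Folded: C, E
Pot levels (distinct totals of non-folded players): 15, 32
Layer 1-15: 15 each from A, B, D = 15*3 = 45 chips; eligible A, B, D
Layer 16-32: 17 each from A, B = 17*2 = 34 chips; eligible A, B

Pot 1: 45 chips, eligible: A, B, D
Pot 2: 34 chips, eligible: A, B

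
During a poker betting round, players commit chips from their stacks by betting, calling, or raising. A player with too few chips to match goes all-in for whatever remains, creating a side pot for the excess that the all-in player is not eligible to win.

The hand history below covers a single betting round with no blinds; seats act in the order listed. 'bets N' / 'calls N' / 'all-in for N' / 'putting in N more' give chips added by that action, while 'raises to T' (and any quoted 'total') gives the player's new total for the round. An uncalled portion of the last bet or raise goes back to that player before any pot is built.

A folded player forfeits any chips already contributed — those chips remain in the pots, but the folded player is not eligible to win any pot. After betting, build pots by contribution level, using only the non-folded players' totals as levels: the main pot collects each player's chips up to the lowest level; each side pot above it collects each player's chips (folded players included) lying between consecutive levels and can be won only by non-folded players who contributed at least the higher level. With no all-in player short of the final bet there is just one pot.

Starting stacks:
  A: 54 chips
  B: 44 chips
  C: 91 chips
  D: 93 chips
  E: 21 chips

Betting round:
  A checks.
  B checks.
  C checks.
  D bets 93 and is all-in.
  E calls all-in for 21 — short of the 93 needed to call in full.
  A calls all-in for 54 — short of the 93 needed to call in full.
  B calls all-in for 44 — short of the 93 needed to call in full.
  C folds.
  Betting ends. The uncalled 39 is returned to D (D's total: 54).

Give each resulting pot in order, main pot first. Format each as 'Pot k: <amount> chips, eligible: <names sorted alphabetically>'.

Contributions (after 39 returned to D): A=54, B=44, D=54, E=21
Folded: C
Pot levels (distinct totals of non-folded players): 21, 44, 54
Layer 1-21: 21 each from A, B, D, E = 21*4 = 84 chips; eligible A, B, D, E
Layer 22-44: 23 each from A, B, D = 23*3 = 69 chips; eligible A, B, D
Layer 45-54: 10 each from A, D = 10*2 = 20 chips; eligible A, D

Pot 1: 84 chips, eligible: A, B, D, E
Pot 2: 69 chips, eligible: A, B, D
Pot 3: 20 chips, eligible: A, D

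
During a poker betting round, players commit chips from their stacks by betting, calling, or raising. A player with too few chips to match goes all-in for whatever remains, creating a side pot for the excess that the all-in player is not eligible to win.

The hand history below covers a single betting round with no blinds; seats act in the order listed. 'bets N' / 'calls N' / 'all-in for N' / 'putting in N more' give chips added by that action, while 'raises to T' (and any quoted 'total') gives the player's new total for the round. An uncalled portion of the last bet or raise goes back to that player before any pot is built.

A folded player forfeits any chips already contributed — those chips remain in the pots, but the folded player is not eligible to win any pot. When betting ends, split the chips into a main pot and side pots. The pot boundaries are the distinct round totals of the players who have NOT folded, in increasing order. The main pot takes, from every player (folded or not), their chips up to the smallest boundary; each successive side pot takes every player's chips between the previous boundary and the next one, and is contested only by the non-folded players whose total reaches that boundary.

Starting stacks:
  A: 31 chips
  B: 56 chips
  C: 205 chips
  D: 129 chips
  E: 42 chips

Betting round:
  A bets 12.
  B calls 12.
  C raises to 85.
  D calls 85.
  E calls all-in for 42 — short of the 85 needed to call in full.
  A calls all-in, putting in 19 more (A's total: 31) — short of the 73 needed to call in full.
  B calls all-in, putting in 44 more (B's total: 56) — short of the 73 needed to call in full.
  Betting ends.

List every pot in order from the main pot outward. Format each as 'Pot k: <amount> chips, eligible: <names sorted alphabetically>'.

Pot 1: 155 chips, eligible: A, B, C, D, E
Pot 2: 44 chips, eligible: B, C, D, E
Pot 3: 42 chips, eligible: B, C, D
Pot 4: 58 chips, eligible: C, D

Derivation:
Contributions: A=31, B=56, C=85, D=85, E=42
Pot levels (distinct totals of non-folded players): 31, 42, 56, 85
Layer 1-31: 31 each from A, B, C, D, E = 31*5 = 155 chips; eligible A, B, C, D, E
Layer 32-42: 11 each from B, C, D, E = 11*4 = 44 chips; eligible B, C, D, E
Layer 43-56: 14 each from B, C, D = 14*3 = 42 chips; eligible B, C, D
Layer 57-85: 29 each from C, D = 29*2 = 58 chips; eligible C, D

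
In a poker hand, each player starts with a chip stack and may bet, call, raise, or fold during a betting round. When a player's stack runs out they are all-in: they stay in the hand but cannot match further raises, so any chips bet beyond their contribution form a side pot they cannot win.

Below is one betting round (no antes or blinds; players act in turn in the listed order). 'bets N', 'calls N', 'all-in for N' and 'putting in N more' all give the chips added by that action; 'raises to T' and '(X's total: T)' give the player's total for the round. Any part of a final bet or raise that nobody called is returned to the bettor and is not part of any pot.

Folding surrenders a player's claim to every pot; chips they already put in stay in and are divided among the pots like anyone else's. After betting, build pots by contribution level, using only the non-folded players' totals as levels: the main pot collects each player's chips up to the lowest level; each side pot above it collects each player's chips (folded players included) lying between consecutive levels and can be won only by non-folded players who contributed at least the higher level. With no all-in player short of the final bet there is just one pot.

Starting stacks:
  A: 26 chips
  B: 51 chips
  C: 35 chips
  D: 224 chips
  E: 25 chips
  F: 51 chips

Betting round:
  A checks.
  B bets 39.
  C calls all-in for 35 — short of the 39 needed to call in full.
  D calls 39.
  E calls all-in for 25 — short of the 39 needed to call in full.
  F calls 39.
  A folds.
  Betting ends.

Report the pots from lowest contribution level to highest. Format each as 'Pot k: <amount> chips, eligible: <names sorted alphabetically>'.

Pot 1: 125 chips, eligible: B, C, D, E, F
Pot 2: 40 chips, eligible: B, C, D, F
Pot 3: 12 chips, eligible: B, D, F

Derivation:
Contributions: B=39, C=35, D=39, E=25, F=39
Folded: A
Pot levels (distinct totals of non-folded players): 25, 35, 39
Layer 1-25: 25 each from B, C, D, E, F = 25*5 = 125 chips; eligible B, C, D, E, F
Layer 26-35: 10 each from B, C, D, F = 10*4 = 40 chips; eligible B, C, D, F
Layer 36-39: 4 each from B, D, F = 4*3 = 12 chips; eligible B, D, F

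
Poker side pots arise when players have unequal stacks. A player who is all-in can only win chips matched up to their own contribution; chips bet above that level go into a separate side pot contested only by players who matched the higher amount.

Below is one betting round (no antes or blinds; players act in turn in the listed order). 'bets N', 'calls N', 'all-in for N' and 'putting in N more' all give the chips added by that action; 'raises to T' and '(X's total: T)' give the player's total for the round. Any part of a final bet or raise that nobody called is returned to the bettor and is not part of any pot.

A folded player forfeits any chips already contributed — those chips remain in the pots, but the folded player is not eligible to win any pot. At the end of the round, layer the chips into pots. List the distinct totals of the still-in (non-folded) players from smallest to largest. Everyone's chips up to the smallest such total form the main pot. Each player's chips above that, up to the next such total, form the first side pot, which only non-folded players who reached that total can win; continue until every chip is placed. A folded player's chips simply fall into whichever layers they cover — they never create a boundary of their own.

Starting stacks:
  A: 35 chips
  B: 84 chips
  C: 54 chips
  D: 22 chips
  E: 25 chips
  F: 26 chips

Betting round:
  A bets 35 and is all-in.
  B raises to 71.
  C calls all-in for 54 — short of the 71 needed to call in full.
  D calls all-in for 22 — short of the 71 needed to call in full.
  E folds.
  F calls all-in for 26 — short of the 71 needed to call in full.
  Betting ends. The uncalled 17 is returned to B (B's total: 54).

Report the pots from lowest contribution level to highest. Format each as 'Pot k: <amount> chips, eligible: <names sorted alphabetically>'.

Contributions (after 17 returned to B): A=35, B=54, C=54, D=22, F=26
Folded: E
Pot levels (distinct totals of non-folded players): 22, 26, 35, 54
Layer 1-22: 22 each from A, B, C, D, F = 22*5 = 110 chips; eligible A, B, C, D, F
Layer 23-26: 4 each from A, B, C, F = 4*4 = 16 chips; eligible A, B, C, F
Layer 27-35: 9 each from A, B, C = 9*3 = 27 chips; eligible A, B, C
Layer 36-54: 19 each from B, C = 19*2 = 38 chips; eligible B, C

Pot 1: 110 chips, eligible: A, B, C, D, F
Pot 2: 16 chips, eligible: A, B, C, F
Pot 3: 27 chips, eligible: A, B, C
Pot 4: 38 chips, eligible: B, C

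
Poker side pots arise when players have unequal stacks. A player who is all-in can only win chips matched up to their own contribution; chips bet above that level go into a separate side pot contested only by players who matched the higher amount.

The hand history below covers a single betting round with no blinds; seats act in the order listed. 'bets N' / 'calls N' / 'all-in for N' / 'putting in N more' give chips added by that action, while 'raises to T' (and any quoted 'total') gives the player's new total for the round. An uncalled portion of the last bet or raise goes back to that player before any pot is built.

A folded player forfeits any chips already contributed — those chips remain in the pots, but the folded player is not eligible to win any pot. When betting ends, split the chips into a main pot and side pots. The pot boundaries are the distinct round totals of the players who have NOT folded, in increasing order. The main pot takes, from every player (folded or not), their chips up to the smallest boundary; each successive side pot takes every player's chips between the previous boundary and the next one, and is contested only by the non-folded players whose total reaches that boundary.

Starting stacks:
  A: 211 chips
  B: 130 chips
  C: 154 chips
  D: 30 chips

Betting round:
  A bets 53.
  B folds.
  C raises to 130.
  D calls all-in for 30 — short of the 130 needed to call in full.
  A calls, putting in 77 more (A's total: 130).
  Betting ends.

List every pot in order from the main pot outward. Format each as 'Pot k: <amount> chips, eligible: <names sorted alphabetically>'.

Contributions: A=130, C=130, D=30
Folded: B
Pot levels (distinct totals of non-folded players): 30, 130
Layer 1-30: 30 each from A, C, D = 30*3 = 90 chips; eligible A, C, D
Layer 31-130: 100 each from A, C = 100*2 = 200 chips; eligible A, C

Pot 1: 90 chips, eligible: A, C, D
Pot 2: 200 chips, eligible: A, C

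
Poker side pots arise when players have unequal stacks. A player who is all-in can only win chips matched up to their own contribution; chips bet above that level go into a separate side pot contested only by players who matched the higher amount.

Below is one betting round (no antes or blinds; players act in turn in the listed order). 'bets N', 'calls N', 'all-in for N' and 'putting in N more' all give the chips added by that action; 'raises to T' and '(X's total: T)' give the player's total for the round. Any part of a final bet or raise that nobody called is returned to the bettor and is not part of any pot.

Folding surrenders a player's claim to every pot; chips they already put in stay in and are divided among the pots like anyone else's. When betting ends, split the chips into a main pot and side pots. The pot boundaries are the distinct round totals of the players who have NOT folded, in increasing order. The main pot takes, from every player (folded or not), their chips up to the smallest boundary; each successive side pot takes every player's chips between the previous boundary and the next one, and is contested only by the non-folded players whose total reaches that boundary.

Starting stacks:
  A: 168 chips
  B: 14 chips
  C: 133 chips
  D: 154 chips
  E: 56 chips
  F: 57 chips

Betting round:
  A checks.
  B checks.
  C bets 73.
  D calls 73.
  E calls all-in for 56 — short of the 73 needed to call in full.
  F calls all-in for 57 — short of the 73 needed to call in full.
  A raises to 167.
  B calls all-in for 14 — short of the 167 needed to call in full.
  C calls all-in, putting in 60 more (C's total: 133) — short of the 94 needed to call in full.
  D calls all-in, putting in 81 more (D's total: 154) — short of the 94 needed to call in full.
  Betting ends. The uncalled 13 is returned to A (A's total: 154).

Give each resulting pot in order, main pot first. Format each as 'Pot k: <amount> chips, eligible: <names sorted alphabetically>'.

Contributions (after 13 returned to A): A=154, B=14, C=133, D=154, E=56, F=57
Pot levels (distinct totals of non-folded players): 14, 56, 57, 133, 154
Layer 1-14: 14 each from A, B, C, D, E, F = 14*6 = 84 chips; eligible A, B, C, D, E, F
Layer 15-56: 42 each from A, C, D, E, F = 42*5 = 210 chips; eligible A, C, D, E, F
Layer 57-57: 1 each from A, C, D, F = 1*4 = 4 chips; eligible A, C, D, F
Layer 58-133: 76 each from A, C, D = 76*3 = 228 chips; eligible A, C, D
Layer 134-154: 21 each from A, D = 21*2 = 42 chips; eligible A, D

Pot 1: 84 chips, eligible: A, B, C, D, E, F
Pot 2: 210 chips, eligible: A, C, D, E, F
Pot 3: 4 chips, eligible: A, C, D, F
Pot 4: 228 chips, eligible: A, C, D
Pot 5: 42 chips, eligible: A, D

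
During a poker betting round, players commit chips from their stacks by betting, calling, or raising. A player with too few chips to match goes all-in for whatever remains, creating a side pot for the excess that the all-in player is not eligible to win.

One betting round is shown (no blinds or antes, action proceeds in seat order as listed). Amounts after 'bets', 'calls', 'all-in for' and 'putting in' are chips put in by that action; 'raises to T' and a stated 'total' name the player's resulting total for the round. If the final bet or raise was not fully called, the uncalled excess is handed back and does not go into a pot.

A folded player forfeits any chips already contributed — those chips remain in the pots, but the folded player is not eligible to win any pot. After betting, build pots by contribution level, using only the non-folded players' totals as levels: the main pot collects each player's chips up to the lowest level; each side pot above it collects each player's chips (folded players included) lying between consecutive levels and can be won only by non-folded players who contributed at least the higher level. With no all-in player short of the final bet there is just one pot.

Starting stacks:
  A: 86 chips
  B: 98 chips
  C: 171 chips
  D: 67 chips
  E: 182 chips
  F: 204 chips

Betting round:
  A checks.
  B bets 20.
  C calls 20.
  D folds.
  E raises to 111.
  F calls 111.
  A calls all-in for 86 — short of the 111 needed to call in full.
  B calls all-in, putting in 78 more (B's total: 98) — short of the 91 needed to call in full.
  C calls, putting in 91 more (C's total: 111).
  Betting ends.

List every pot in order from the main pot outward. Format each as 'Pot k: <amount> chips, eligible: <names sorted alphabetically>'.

Contributions: A=86, B=98, C=111, E=111, F=111
Folded: D
Pot levels (distinct totals of non-folded players): 86, 98, 111
Layer 1-86: 86 each from A, B, C, E, F = 86*5 = 430 chips; eligible A, B, C, E, F
Layer 87-98: 12 each from B, C, E, F = 12*4 = 48 chips; eligible B, C, E, F
Layer 99-111: 13 each from C, E, F = 13*3 = 39 chips; eligible C, E, F

Pot 1: 430 chips, eligible: A, B, C, E, F
Pot 2: 48 chips, eligible: B, C, E, F
Pot 3: 39 chips, eligible: C, E, F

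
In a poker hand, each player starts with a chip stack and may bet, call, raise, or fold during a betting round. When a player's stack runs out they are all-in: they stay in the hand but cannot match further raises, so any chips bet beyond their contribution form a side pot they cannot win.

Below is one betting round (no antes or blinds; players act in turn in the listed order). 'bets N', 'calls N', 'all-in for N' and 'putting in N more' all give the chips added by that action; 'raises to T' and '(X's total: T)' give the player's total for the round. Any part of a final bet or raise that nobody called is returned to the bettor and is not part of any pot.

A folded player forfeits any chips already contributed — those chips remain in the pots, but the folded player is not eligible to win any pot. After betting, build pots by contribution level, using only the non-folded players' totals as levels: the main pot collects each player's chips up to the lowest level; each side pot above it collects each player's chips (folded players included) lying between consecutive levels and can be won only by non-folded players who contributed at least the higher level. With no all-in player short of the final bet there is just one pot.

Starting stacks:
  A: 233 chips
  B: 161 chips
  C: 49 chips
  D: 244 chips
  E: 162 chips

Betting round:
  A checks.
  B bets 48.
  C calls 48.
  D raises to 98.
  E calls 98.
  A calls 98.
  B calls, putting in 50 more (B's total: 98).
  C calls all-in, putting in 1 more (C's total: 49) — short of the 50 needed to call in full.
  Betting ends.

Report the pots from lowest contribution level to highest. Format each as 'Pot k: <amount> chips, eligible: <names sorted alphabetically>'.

Pot 1: 245 chips, eligible: A, B, C, D, E
Pot 2: 196 chips, eligible: A, B, D, E

Derivation:
Contributions: A=98, B=98, C=49, D=98, E=98
Pot levels (distinct totals of non-folded players): 49, 98
Layer 1-49: 49 each from A, B, C, D, E = 49*5 = 245 chips; eligible A, B, C, D, E
Layer 50-98: 49 each from A, B, D, E = 49*4 = 196 chips; eligible A, B, D, E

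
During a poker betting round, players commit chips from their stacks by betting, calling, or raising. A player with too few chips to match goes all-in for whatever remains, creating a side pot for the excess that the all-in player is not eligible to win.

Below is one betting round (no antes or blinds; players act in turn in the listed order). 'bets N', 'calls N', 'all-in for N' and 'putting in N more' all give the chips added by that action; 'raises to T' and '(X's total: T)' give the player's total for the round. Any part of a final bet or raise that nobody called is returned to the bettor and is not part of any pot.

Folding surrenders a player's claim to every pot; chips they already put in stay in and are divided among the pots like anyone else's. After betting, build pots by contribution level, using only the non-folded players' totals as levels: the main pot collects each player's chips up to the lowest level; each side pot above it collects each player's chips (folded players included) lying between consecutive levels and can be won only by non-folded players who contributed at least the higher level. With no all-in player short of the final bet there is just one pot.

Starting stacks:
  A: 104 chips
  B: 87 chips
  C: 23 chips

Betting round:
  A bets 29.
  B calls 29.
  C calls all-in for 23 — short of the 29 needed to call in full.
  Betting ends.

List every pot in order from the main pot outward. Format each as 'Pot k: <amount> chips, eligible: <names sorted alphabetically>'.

Pot 1: 69 chips, eligible: A, B, C
Pot 2: 12 chips, eligible: A, B

Derivation:
Contributions: A=29, B=29, C=23
Pot levels (distinct totals of non-folded players): 23, 29
Layer 1-23: 23 each from A, B, C = 23*3 = 69 chips; eligible A, B, C
Layer 24-29: 6 each from A, B = 6*2 = 12 chips; eligible A, B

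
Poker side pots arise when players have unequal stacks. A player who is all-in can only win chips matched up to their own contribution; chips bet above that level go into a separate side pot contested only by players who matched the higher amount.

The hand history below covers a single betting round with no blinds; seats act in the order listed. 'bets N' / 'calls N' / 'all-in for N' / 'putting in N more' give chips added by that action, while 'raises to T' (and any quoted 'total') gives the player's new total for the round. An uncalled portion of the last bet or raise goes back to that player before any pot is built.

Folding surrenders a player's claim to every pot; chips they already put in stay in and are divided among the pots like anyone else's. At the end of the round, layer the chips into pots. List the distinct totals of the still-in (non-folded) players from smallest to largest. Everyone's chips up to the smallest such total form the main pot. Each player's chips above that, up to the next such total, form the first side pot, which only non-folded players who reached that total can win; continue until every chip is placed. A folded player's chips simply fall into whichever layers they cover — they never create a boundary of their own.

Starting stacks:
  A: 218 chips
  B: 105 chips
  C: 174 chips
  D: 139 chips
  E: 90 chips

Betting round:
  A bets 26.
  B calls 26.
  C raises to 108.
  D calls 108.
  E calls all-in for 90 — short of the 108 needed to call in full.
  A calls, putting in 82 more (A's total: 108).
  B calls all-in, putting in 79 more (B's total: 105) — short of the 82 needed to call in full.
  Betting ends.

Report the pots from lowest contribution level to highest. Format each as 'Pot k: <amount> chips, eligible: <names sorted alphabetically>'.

Pot 1: 450 chips, eligible: A, B, C, D, E
Pot 2: 60 chips, eligible: A, B, C, D
Pot 3: 9 chips, eligible: A, C, D

Derivation:
Contributions: A=108, B=105, C=108, D=108, E=90
Pot levels (distinct totals of non-folded players): 90, 105, 108
Layer 1-90: 90 each from A, B, C, D, E = 90*5 = 450 chips; eligible A, B, C, D, E
Layer 91-105: 15 each from A, B, C, D = 15*4 = 60 chips; eligible A, B, C, D
Layer 106-108: 3 each from A, C, D = 3*3 = 9 chips; eligible A, C, D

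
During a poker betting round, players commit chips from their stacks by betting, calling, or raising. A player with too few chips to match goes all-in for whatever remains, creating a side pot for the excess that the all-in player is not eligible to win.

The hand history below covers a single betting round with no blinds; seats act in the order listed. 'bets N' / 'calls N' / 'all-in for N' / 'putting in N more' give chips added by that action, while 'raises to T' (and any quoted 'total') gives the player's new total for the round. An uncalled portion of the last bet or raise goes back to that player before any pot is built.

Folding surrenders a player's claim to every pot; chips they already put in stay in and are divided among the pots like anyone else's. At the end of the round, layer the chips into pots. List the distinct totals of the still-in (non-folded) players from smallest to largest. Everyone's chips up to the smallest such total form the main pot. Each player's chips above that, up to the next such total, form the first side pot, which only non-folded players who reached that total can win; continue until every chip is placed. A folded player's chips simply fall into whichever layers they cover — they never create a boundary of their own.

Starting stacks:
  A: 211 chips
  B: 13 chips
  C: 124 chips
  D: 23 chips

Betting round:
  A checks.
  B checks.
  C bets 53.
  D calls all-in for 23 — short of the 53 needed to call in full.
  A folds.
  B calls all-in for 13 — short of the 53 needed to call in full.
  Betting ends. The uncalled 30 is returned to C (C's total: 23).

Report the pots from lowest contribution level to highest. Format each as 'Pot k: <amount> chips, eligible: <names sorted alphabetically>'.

Pot 1: 39 chips, eligible: B, C, D
Pot 2: 20 chips, eligible: C, D

Derivation:
Contributions (after 30 returned to C): B=13, C=23, D=23
Folded: A
Pot levels (distinct totals of non-folded players): 13, 23
Layer 1-13: 13 each from B, C, D = 13*3 = 39 chips; eligible B, C, D
Layer 14-23: 10 each from C, D = 10*2 = 20 chips; eligible C, D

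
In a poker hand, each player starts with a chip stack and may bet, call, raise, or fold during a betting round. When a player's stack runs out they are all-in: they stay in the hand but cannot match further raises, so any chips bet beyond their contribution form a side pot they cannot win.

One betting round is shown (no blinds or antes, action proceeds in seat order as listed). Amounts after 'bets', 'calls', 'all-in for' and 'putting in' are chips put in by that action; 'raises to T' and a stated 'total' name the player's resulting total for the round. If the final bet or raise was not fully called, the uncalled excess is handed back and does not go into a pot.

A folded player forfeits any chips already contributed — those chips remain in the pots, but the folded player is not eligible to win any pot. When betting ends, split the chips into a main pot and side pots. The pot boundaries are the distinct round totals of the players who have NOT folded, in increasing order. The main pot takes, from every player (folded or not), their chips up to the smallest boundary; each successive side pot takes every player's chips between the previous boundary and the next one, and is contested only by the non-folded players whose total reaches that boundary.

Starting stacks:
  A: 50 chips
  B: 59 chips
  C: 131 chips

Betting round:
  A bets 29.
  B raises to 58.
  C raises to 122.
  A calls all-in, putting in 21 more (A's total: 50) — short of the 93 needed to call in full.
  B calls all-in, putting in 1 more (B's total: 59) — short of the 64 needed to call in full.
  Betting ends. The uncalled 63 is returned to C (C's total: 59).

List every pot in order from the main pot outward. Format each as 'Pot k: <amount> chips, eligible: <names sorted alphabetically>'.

Pot 1: 150 chips, eligible: A, B, C
Pot 2: 18 chips, eligible: B, C

Derivation:
Contributions (after 63 returned to C): A=50, B=59, C=59
Pot levels (distinct totals of non-folded players): 50, 59
Layer 1-50: 50 each from A, B, C = 50*3 = 150 chips; eligible A, B, C
Layer 51-59: 9 each from B, C = 9*2 = 18 chips; eligible B, C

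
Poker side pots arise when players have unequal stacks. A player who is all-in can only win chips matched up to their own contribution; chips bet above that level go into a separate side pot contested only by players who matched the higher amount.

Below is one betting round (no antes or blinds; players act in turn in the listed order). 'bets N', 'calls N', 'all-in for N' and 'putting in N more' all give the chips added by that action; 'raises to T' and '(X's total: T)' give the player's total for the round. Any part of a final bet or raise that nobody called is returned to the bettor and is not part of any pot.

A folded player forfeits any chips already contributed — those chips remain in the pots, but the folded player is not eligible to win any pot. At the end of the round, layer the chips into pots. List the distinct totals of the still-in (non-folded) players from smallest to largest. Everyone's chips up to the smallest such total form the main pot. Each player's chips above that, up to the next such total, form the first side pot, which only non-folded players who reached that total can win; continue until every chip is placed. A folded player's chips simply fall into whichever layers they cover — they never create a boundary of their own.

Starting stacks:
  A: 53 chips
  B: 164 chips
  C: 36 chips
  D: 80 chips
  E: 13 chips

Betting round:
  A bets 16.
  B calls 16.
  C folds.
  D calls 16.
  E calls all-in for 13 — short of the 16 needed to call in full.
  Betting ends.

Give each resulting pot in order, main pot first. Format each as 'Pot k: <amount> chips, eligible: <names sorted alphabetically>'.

Pot 1: 52 chips, eligible: A, B, D, E
Pot 2: 9 chips, eligible: A, B, D

Derivation:
Contributions: A=16, B=16, D=16, E=13
Folded: C
Pot levels (distinct totals of non-folded players): 13, 16
Layer 1-13: 13 each from A, B, D, E = 13*4 = 52 chips; eligible A, B, D, E
Layer 14-16: 3 each from A, B, D = 3*3 = 9 chips; eligible A, B, D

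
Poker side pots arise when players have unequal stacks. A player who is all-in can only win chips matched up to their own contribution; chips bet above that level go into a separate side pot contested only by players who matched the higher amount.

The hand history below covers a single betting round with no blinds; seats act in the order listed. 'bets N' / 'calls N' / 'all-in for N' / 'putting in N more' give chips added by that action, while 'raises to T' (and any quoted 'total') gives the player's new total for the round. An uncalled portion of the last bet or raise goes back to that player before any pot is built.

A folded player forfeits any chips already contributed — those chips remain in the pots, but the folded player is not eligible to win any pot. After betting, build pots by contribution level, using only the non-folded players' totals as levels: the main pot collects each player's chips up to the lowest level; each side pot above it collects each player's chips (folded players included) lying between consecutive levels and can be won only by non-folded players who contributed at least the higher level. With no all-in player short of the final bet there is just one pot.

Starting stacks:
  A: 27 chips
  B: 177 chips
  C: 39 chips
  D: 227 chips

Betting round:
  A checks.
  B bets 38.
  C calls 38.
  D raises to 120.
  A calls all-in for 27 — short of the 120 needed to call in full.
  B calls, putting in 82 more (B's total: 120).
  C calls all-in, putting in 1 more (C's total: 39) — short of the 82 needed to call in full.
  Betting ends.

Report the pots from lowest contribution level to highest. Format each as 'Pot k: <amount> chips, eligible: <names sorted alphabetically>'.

Contributions: A=27, B=120, C=39, D=120
Pot levels (distinct totals of non-folded players): 27, 39, 120
Layer 1-27: 27 each from A, B, C, D = 27*4 = 108 chips; eligible A, B, C, D
Layer 28-39: 12 each from B, C, D = 12*3 = 36 chips; eligible B, C, D
Layer 40-120: 81 each from B, D = 81*2 = 162 chips; eligible B, D

Pot 1: 108 chips, eligible: A, B, C, D
Pot 2: 36 chips, eligible: B, C, D
Pot 3: 162 chips, eligible: B, D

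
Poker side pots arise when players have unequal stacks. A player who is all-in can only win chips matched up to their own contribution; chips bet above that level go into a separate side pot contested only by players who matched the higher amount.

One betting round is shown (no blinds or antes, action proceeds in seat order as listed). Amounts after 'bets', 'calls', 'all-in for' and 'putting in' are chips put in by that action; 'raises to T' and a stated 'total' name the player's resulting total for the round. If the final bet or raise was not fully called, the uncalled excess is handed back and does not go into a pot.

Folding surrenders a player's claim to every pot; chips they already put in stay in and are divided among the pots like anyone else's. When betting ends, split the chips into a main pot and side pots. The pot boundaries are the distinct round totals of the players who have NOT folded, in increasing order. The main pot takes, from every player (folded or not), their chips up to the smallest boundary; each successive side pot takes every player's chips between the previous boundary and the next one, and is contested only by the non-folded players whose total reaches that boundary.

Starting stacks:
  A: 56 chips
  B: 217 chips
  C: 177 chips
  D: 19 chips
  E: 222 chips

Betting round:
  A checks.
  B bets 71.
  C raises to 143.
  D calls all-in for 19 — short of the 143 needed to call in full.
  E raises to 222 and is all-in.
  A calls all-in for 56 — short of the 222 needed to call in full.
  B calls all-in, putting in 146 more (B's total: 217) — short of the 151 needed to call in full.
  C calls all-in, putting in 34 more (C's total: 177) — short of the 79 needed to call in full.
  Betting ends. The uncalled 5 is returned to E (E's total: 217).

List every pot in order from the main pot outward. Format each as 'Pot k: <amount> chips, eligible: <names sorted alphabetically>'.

Pot 1: 95 chips, eligible: A, B, C, D, E
Pot 2: 148 chips, eligible: A, B, C, E
Pot 3: 363 chips, eligible: B, C, E
Pot 4: 80 chips, eligible: B, E

Derivation:
Contributions (after 5 returned to E): A=56, B=217, C=177, D=19, E=217
Pot levels (distinct totals of non-folded players): 19, 56, 177, 217
Layer 1-19: 19 each from A, B, C, D, E = 19*5 = 95 chips; eligible A, B, C, D, E
Layer 20-56: 37 each from A, B, C, E = 37*4 = 148 chips; eligible A, B, C, E
Layer 57-177: 121 each from B, C, E = 121*3 = 363 chips; eligible B, C, E
Layer 178-217: 40 each from B, E = 40*2 = 80 chips; eligible B, E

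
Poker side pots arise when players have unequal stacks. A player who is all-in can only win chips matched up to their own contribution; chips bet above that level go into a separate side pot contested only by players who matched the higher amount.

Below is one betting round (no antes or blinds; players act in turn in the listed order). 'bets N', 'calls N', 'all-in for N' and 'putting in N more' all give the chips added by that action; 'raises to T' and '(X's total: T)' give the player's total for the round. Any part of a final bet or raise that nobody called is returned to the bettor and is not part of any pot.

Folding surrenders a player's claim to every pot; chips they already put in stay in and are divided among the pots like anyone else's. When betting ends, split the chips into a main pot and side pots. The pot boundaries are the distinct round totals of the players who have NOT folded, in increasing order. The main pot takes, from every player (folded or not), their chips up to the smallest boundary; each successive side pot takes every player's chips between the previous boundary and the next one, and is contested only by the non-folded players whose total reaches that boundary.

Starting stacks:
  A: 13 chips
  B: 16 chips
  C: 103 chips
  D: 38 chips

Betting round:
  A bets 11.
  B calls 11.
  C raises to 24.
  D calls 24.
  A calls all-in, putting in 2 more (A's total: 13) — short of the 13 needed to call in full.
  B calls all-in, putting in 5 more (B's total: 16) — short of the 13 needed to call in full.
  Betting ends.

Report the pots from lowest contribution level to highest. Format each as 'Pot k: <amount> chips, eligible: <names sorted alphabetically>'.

Contributions: A=13, B=16, C=24, D=24
Pot levels (distinct totals of non-folded players): 13, 16, 24
Layer 1-13: 13 each from A, B, C, D = 13*4 = 52 chips; eligible A, B, C, D
Layer 14-16: 3 each from B, C, D = 3*3 = 9 chips; eligible B, C, D
Layer 17-24: 8 each from C, D = 8*2 = 16 chips; eligible C, D

Pot 1: 52 chips, eligible: A, B, C, D
Pot 2: 9 chips, eligible: B, C, D
Pot 3: 16 chips, eligible: C, D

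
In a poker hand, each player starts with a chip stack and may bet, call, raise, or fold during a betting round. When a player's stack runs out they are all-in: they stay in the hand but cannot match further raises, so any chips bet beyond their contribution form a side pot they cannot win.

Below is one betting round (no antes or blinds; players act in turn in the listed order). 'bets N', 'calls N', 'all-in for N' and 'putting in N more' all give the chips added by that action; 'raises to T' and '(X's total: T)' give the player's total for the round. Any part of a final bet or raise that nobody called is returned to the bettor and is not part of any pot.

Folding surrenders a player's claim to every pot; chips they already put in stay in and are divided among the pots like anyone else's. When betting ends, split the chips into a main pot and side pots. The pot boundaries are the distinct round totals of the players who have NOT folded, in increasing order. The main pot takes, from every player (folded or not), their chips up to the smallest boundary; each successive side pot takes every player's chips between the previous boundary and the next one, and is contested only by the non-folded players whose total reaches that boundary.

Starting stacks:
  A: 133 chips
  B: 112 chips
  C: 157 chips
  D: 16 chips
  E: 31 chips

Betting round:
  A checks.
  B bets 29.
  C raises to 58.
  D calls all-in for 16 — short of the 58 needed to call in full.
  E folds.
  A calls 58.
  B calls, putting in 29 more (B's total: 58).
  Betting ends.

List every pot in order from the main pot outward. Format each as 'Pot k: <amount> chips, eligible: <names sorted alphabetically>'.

Contributions: A=58, B=58, C=58, D=16
Folded: E
Pot levels (distinct totals of non-folded players): 16, 58
Layer 1-16: 16 each from A, B, C, D = 16*4 = 64 chips; eligible A, B, C, D
Layer 17-58: 42 each from A, B, C = 42*3 = 126 chips; eligible A, B, C

Pot 1: 64 chips, eligible: A, B, C, D
Pot 2: 126 chips, eligible: A, B, C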